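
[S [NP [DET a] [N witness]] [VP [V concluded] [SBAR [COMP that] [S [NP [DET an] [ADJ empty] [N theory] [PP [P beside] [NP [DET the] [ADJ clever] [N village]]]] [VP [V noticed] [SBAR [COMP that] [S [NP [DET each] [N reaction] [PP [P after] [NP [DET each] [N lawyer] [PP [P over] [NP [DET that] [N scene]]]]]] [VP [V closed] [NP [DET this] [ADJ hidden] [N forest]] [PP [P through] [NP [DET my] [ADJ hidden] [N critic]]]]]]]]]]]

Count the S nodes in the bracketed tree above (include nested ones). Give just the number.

3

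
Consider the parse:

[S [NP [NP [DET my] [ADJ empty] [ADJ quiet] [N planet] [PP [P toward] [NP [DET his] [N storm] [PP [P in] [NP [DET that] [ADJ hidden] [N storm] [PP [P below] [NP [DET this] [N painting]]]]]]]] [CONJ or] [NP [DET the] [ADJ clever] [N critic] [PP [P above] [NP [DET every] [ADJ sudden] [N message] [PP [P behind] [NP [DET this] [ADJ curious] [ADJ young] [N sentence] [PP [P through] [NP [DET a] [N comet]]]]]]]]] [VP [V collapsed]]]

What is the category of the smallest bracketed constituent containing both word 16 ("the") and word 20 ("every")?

The smallest bracket enclosing both words is [NP the clever critic above every sudden message behind this curious young sentence through a comet], so the label is NP.

NP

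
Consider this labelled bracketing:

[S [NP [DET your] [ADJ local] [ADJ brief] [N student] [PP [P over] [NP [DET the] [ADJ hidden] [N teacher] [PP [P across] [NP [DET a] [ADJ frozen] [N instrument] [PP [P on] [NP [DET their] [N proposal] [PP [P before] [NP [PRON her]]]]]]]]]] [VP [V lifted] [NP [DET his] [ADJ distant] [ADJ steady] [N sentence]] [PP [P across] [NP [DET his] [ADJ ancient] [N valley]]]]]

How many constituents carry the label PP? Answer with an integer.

5

The PP constituents are: [PP over the hidden teacher across a frozen instrument on their proposal before her]; [PP across a frozen instrument on their proposal before her]; [PP on their proposal before her]; [PP before her]; [PP across his ancient valley]. Total: 5.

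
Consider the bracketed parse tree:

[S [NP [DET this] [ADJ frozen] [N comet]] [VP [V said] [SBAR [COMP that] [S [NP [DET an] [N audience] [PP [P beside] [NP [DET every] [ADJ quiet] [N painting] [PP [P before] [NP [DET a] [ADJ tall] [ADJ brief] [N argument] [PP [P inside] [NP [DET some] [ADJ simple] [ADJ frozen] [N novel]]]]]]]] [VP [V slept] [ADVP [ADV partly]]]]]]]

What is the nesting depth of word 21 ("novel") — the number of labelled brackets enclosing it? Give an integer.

The word sits inside N, which is inside NP, inside PP, inside NP, inside PP, inside NP, inside PP, inside NP, inside S, inside SBAR, inside VP, inside S — 12 brackets in all.

12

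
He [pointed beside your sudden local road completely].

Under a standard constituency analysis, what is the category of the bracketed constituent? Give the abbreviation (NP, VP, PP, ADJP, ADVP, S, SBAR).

VP

"pointed" is the head of the bracketed span, so the span is a verb phrase: VP.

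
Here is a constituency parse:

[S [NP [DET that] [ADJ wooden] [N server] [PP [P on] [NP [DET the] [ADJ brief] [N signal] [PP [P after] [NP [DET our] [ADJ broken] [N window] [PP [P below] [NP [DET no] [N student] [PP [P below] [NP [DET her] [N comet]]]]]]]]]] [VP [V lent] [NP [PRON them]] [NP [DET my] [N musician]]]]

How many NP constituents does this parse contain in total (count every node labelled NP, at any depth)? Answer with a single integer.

Listing each NP by its span: [NP that wooden server on the brief signal after our broken window below no student below her comet]; [NP the brief signal after our broken window below no student below her comet]; [NP our broken window below no student below her comet]; [NP no student below her comet]; [NP her comet]; [NP them] … — that makes 7.

7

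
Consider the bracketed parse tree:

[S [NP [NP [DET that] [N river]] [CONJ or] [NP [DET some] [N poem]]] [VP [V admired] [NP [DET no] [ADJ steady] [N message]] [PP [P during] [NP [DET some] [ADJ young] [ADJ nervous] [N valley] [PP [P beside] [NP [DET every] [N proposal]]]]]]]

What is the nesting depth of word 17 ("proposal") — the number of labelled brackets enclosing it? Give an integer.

7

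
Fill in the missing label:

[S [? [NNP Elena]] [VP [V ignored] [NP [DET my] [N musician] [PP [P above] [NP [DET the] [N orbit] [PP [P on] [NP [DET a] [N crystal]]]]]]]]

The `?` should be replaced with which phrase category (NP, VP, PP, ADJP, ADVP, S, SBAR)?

NP

Looking at what the `?` directly dominates — NNP 'Elena' — this is a noun phrase (NP).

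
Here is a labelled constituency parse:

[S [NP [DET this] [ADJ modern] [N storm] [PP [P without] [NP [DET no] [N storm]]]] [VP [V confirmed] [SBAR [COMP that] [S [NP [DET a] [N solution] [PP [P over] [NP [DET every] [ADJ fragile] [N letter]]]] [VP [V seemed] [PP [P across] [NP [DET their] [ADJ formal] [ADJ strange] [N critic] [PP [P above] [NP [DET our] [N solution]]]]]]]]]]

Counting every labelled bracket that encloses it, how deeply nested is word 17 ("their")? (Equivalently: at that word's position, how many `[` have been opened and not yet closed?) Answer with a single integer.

8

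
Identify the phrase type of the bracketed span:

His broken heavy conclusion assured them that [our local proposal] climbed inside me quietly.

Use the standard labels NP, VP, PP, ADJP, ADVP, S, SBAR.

NP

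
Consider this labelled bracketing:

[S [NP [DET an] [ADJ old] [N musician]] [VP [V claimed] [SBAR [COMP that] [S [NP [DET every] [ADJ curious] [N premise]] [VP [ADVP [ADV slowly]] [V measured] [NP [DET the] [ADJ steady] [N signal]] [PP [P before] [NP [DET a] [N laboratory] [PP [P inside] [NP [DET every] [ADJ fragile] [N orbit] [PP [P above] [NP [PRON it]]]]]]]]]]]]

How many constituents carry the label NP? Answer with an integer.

Scanning left to right, an opening `[NP` appears at word positions 1, 6, 11, 15, 18, 22 — 6 in total.

6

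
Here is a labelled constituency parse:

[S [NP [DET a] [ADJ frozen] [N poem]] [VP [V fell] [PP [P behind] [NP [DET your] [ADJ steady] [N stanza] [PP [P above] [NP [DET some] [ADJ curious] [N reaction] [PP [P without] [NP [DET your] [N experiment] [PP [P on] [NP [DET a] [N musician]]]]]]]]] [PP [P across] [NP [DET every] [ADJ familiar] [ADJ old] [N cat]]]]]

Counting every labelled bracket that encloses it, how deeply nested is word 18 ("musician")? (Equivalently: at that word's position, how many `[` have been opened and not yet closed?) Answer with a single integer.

11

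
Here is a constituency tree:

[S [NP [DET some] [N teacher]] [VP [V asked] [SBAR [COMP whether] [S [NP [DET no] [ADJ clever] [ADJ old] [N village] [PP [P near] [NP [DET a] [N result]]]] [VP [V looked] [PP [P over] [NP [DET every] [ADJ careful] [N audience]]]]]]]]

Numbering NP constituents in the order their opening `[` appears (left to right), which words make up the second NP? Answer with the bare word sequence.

Opening `[NP` markers occur at word positions 1, 5, 10, 14; the second of these opens the constituent [NP no clever old village near a result].

no clever old village near a result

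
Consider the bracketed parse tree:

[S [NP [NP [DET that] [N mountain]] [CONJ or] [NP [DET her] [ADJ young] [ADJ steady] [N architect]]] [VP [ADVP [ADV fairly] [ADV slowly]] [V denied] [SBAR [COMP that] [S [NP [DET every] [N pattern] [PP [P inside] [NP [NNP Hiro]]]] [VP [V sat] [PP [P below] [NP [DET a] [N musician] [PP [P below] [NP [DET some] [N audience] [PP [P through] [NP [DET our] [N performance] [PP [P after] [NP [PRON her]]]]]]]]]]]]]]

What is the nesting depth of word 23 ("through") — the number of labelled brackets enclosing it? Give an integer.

Path from the root down to the word: S → VP → SBAR → S → VP → PP → NP → PP → NP → PP → P. That is 11 enclosing brackets.

11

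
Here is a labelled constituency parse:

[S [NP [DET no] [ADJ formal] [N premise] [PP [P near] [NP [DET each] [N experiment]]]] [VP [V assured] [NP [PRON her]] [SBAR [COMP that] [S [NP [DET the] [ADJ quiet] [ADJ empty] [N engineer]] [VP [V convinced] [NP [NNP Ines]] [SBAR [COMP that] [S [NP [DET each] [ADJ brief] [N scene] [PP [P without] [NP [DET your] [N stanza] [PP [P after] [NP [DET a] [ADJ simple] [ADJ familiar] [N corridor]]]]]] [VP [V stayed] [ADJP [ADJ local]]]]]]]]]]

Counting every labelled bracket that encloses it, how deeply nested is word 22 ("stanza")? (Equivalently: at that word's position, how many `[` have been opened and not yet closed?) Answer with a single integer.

11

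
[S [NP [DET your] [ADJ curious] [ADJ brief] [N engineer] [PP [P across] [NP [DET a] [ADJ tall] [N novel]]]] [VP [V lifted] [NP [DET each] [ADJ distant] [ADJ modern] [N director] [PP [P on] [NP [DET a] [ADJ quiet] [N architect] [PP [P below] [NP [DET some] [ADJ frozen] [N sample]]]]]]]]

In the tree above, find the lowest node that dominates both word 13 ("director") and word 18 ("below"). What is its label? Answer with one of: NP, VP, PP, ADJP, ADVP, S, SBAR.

Word 13 lies under S → VP → NP → N; word 18 lies under S → VP → NP → PP → NP → PP → P. The lowest shared node is the NP.

NP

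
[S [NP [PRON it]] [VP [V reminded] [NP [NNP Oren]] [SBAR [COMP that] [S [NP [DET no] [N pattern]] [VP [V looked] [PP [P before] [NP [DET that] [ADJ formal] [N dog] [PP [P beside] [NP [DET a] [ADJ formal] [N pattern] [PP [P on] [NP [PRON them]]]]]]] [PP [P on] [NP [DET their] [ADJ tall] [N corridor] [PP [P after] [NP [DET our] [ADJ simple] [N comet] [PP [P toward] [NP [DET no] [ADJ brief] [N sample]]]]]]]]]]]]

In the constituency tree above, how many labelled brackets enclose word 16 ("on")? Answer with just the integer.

The word sits inside P, which is inside PP, inside NP, inside PP, inside NP, inside PP, inside VP, inside S, inside SBAR, inside VP, inside S — 11 brackets in all.

11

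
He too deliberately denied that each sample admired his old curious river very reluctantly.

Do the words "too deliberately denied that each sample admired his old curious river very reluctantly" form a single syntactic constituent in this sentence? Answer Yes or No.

The sequence corresponds to a single VP node — the verb phrase "too deliberately denied that each sample admired his old curious river very reluctantly".

Yes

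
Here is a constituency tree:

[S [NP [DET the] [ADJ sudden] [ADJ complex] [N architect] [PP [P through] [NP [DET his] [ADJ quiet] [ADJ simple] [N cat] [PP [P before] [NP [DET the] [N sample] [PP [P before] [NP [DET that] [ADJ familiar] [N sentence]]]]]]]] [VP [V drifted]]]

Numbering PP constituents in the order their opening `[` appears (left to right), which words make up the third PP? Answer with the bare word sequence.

before that familiar sentence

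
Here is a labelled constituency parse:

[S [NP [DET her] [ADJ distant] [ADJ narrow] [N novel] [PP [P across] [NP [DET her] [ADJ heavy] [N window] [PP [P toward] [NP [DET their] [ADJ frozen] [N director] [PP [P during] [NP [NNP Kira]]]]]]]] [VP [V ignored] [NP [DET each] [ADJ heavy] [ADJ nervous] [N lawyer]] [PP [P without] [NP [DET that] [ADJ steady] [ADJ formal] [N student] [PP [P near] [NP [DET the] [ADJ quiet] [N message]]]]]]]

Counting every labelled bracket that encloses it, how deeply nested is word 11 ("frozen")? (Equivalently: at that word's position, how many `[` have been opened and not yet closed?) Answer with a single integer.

7

Path from the root down to the word: S → NP → PP → NP → PP → NP → ADJ. That is 7 enclosing brackets.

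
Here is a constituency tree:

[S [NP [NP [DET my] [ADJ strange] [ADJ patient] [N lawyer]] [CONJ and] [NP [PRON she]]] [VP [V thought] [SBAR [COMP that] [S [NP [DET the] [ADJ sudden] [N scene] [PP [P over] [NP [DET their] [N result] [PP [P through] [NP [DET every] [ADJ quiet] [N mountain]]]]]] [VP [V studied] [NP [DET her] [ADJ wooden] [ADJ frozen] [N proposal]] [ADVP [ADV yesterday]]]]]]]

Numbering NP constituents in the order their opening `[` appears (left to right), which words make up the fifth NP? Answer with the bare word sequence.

their result through every quiet mountain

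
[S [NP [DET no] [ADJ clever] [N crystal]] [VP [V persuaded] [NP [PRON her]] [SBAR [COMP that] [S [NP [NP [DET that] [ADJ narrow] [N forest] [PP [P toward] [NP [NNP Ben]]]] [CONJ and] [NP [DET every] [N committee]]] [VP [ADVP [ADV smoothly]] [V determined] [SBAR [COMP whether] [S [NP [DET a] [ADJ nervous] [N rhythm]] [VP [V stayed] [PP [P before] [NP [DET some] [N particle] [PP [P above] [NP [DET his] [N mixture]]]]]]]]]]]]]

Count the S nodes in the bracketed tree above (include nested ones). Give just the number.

Listing each S by its span: [S no clever crystal persuaded her that that narrow forest toward Ben and every committee smoothly determined whether a nervous rhythm stayed before some particle above his mixture]; [S that narrow forest toward Ben and every committee smoothly determined whether a nervous rhythm stayed before some particle above his mixture]; [S a nervous rhythm stayed before some particle above his mixture] — that makes 3.

3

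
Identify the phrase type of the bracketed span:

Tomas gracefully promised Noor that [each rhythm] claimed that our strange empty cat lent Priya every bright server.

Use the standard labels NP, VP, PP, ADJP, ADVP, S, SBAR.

The bracketed span "each rhythm" is headed by "rhythm", making it a noun phrase (NP).

NP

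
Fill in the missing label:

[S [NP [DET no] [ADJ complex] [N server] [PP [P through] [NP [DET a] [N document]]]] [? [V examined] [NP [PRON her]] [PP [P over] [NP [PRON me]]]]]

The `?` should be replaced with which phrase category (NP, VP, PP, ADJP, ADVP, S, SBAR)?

A constituent whose immediate children are V 'examined', NP, PP is a verb phrase: VP.

VP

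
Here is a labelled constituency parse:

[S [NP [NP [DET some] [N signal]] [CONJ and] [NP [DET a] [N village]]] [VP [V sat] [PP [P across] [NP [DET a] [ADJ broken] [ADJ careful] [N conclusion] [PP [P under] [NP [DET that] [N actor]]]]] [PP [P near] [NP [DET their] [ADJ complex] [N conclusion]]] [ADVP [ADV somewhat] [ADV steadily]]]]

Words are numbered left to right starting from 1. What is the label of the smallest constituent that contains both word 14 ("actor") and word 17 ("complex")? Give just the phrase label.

VP

Word 14 lies under S → VP → PP → NP → PP → NP → N; word 17 lies under S → VP → PP → NP → ADJ. The lowest shared node is the VP.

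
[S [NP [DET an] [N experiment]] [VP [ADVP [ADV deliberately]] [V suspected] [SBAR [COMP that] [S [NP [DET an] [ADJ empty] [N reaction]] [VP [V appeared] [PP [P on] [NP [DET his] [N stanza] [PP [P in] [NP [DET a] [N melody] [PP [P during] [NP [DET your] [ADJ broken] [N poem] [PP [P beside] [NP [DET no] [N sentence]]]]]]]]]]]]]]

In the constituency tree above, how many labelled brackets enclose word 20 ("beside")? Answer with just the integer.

13

Path from the root down to the word: S → VP → SBAR → S → VP → PP → NP → PP → NP → PP → NP → PP → P. That is 13 enclosing brackets.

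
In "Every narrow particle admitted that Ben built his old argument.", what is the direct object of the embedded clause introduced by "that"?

his old argument

"built" heads the VP of the embedded clause introduced by "that", and "his old argument" is its direct object.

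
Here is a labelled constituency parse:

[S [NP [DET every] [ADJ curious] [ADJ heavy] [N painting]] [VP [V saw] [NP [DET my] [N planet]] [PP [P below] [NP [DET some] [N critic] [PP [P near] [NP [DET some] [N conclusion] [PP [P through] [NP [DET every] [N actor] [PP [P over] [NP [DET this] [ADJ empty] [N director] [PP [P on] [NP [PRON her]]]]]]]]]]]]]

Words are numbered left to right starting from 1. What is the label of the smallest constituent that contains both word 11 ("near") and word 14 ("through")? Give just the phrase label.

PP

Word 11 lies under S → VP → PP → NP → PP → P; word 14 lies under S → VP → PP → NP → PP → NP → PP → P. The lowest shared node is the PP.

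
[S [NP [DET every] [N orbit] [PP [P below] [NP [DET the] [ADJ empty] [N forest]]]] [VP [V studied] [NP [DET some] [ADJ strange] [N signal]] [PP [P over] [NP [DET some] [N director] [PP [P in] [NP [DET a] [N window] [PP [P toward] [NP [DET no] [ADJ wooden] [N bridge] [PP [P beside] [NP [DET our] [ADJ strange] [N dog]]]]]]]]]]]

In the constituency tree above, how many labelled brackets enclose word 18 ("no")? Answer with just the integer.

The word sits inside DET, which is inside NP, inside PP, inside NP, inside PP, inside NP, inside PP, inside VP, inside S — 9 brackets in all.

9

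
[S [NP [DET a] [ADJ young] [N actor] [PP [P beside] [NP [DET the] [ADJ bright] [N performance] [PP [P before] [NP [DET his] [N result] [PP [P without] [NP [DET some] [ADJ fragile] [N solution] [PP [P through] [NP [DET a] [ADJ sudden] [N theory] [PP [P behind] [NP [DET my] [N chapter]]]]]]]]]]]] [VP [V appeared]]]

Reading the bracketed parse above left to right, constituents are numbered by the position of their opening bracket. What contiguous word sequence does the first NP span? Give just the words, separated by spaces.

a young actor beside the bright performance before his result without some fragile solution through a sudden theory behind my chapter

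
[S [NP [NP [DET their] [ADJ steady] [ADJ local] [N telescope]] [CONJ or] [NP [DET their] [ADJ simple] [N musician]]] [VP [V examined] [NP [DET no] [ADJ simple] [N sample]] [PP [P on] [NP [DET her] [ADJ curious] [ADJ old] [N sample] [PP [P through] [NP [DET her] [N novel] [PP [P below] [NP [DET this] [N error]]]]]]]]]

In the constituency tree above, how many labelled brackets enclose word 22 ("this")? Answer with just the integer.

The word sits inside DET, which is inside NP, inside PP, inside NP, inside PP, inside NP, inside PP, inside VP, inside S — 9 brackets in all.

9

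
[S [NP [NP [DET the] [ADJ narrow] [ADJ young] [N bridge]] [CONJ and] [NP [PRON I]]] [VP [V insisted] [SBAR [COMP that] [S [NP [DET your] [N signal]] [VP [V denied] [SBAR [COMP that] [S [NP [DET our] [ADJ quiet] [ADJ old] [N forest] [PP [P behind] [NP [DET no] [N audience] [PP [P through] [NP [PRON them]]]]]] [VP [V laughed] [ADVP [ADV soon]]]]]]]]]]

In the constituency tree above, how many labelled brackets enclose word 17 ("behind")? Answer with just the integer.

10

Path from the root down to the word: S → VP → SBAR → S → VP → SBAR → S → NP → PP → P. That is 10 enclosing brackets.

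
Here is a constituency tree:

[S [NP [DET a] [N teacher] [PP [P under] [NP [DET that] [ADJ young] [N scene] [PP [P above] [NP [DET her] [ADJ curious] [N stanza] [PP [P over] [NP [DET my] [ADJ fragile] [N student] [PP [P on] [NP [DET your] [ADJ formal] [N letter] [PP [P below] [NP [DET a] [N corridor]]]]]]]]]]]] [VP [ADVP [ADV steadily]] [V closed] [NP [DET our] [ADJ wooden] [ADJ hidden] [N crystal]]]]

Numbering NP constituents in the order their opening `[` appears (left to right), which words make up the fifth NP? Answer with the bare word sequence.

The NP opening brackets appear, in order, over: "a teacher under that young scene above her curious stanza over my fragile student on your formal letter below a corridor"; "that young scene above her curious stanza over my fragile student on your formal letter below a corridor"; "her curious stanza over my fragile student on your formal letter below a corridor"; "my fragile student on your formal letter below a corridor"; "your formal letter below a corridor"; "a corridor"; "our wooden hidden crystal". The fifth one spans "your formal letter below a corridor".

your formal letter below a corridor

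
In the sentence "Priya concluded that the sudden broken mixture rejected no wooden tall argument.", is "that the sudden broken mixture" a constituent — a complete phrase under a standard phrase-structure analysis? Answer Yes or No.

No

The smallest constituent containing the whole sequence is the subordinate clause [SBAR that the sudden broken mixture rejected no wooden tall argument], but the sequence is only part of it — it straddles the boundary between complementizer "that" and clause "the sudden broken mixture rejected no wooden tall argument".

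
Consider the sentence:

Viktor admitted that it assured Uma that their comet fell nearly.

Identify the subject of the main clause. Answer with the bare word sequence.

In the main clause the verb is "admitted"; the NP preceding it, "Viktor", is the subject.

Viktor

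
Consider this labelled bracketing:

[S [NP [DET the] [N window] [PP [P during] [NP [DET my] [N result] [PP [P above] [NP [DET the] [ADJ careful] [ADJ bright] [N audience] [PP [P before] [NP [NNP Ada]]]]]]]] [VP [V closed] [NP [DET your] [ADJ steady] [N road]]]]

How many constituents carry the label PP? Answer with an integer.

3

The PP constituents are: [PP during my result above the careful bright audience before Ada]; [PP above the careful bright audience before Ada]; [PP before Ada]. Total: 3.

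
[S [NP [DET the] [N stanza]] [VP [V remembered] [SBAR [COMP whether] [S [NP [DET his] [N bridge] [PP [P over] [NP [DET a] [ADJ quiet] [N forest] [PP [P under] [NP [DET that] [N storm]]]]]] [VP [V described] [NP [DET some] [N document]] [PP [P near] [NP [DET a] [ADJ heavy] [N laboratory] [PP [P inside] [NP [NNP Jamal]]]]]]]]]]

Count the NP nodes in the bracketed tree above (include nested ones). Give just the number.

7

The NP constituents are: [NP the stanza]; [NP his bridge over a quiet forest under that storm]; [NP a quiet forest under that storm]; [NP that storm]; [NP some document]; [NP a heavy laboratory inside Jamal] …. Total: 7.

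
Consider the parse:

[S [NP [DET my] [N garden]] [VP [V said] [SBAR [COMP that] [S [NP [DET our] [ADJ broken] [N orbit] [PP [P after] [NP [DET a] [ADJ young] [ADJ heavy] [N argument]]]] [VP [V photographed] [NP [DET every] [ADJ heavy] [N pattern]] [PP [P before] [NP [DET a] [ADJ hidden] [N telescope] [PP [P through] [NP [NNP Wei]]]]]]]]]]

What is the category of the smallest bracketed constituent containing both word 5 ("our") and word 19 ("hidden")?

The smallest bracket enclosing both words is [S our broken orbit after a young heavy argument photographed every heavy pattern before a hidden telescope through Wei], so the label is S.

S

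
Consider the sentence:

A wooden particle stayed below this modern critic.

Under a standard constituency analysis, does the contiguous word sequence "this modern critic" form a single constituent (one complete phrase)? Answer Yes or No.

Yes

"this modern critic" is exactly the noun phrase [NP this modern critic], a complete constituent.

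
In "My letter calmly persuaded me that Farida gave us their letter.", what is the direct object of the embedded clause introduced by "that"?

their letter

"gave" heads the VP of the embedded clause introduced by "that", and "their letter" is its direct object.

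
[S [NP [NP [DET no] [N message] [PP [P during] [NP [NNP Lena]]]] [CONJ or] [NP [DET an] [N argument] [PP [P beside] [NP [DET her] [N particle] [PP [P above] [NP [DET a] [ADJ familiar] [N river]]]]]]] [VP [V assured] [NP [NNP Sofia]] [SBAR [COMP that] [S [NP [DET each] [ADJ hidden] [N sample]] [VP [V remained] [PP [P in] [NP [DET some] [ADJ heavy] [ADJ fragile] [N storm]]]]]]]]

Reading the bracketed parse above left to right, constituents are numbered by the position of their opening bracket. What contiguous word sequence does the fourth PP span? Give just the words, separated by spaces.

in some heavy fragile storm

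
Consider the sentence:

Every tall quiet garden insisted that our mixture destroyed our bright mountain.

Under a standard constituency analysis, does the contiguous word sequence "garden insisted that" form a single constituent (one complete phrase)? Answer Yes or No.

No

The sequence begins inside the noun phrase "every tall quiet garden" and ends inside the verb phrase "insisted that our mixture destroyed our bright mountain"; it crosses a phrase boundary, so no single node in the tree spans exactly those words.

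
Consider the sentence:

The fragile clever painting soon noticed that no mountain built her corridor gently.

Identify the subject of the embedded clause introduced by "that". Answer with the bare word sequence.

no mountain

In the embedded clause introduced by "that" the verb is "built"; the NP preceding it, "no mountain", is the subject.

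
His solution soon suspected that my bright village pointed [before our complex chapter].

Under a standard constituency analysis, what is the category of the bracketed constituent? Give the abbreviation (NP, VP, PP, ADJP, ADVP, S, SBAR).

PP

The span is built around the preposition "before" — a prepositional phrase (PP).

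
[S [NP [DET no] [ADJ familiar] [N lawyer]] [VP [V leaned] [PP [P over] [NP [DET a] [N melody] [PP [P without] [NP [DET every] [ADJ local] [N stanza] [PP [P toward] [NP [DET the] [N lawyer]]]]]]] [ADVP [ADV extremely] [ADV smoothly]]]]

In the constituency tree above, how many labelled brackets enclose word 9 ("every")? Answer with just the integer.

The word sits inside DET, which is inside NP, inside PP, inside NP, inside PP, inside VP, inside S — 7 brackets in all.

7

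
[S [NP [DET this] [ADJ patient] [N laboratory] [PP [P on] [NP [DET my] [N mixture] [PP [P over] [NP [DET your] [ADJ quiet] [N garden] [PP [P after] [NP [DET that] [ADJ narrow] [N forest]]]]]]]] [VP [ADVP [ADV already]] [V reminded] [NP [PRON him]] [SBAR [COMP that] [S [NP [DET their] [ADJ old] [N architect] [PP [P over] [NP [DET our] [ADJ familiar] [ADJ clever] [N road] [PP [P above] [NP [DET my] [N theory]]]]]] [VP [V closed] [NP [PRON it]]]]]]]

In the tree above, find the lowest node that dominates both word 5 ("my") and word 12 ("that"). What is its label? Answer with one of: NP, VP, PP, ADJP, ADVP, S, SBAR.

NP

The smallest bracket enclosing both words is [NP my mixture over your quiet garden after that narrow forest], so the label is NP.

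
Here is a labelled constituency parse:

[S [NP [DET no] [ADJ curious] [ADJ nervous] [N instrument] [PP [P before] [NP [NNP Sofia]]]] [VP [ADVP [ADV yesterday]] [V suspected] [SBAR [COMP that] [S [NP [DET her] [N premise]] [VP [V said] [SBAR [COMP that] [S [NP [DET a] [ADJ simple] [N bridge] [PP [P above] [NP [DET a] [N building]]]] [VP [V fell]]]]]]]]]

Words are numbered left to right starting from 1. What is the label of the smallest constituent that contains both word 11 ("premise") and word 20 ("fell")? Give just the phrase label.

The smallest bracket enclosing both words is [S her premise said that a simple bridge above a building fell], so the label is S.

S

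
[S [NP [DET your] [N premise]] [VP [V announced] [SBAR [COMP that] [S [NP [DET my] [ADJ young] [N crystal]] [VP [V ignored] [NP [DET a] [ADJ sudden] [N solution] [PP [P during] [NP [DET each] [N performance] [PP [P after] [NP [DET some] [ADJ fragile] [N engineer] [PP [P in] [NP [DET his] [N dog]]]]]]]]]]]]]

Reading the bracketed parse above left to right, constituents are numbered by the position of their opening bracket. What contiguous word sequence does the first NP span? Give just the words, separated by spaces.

your premise

In left-to-right order the NP constituents are "your premise"; "my young crystal"; "a sudden solution during each performance after some fragile engineer in his dog"; "each performance after some fragile engineer in his dog"; "some fragile engineer in his dog"; "his dog". Number 1 is "your premise".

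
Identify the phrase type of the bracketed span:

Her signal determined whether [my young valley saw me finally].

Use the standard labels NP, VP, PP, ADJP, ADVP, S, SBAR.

The bracketed span "my young valley saw me finally" is headed by "saw", making it a clause (S).

S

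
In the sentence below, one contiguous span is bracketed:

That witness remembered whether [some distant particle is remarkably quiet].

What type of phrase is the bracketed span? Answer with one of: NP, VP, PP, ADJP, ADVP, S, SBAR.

S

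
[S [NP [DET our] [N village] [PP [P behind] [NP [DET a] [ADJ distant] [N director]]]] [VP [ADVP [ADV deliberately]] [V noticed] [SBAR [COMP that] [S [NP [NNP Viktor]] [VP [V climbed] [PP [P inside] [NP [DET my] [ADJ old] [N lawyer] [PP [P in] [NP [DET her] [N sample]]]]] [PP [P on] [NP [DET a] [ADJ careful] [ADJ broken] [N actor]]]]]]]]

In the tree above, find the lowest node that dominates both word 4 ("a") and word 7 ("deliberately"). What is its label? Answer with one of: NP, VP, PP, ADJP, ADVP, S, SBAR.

The smallest bracket enclosing both words is [S our village behind a distant director deliberately noticed that Viktor climbed inside my old lawyer in her sample on a careful broken actor], so the label is S.

S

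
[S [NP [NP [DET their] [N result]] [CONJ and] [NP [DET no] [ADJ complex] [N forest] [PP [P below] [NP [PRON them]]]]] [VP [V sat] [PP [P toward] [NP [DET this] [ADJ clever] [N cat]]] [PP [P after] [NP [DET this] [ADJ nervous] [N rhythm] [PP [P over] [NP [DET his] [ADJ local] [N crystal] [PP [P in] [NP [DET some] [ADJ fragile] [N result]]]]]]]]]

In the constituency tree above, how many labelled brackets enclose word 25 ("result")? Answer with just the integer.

Path from the root down to the word: S → VP → PP → NP → PP → NP → PP → NP → N. That is 9 enclosing brackets.

9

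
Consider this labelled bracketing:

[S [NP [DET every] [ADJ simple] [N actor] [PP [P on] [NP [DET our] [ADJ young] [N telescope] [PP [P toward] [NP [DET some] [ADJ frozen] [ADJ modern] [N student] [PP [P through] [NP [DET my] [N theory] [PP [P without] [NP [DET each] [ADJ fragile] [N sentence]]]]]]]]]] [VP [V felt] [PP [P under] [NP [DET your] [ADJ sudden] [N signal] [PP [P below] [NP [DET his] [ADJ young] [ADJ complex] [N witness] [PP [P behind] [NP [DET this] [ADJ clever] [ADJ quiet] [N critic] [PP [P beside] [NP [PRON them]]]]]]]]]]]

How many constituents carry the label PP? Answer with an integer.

8

The PP constituents are: [PP on our young telescope toward some frozen modern student through my theory without each fragile sentence]; [PP toward some frozen modern student through my theory without each fragile sentence]; [PP through my theory without each fragile sentence]; [PP without each fragile sentence]; [PP under your sudden signal below his young complex witness behind this clever quiet critic beside them]; [PP below his young complex witness behind this clever quiet critic beside them] …. Total: 8.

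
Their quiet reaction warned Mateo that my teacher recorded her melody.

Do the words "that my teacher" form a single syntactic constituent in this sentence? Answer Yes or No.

No

The sequence begins inside the complementizer "that" and ends inside the clause "my teacher recorded her melody"; it crosses a phrase boundary, so no single node in the tree spans exactly those words.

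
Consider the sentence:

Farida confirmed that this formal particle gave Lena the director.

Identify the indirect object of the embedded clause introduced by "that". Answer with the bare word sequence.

Lena

"gave" heads the VP of the embedded clause introduced by "that", and "Lena" is its indirect object.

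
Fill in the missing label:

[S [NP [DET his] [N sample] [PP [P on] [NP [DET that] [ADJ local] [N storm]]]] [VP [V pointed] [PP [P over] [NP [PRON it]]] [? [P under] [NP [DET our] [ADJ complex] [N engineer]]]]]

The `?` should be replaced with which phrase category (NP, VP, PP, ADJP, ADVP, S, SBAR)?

PP

The `?` node immediately contains: P 'under', NP. That is the internal structure of a prepositional phrase, so the label is PP.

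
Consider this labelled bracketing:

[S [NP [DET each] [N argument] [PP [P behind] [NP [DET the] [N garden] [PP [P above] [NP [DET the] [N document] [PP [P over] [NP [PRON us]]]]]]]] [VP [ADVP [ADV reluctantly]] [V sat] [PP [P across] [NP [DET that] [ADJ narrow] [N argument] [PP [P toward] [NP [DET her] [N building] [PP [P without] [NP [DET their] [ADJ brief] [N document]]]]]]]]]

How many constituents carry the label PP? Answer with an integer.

6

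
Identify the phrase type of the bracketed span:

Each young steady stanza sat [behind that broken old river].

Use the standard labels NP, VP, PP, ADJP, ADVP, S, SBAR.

PP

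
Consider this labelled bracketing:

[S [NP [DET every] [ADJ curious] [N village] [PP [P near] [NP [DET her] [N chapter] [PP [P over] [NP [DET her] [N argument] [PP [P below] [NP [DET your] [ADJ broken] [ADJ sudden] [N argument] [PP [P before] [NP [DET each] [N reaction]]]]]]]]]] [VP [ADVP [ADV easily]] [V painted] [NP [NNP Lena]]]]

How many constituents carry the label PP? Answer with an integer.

4

Listing each PP by its span: [PP near her chapter over her argument below your broken sudden argument before each reaction]; [PP over her argument below your broken sudden argument before each reaction]; [PP below your broken sudden argument before each reaction]; [PP before each reaction] — that makes 4.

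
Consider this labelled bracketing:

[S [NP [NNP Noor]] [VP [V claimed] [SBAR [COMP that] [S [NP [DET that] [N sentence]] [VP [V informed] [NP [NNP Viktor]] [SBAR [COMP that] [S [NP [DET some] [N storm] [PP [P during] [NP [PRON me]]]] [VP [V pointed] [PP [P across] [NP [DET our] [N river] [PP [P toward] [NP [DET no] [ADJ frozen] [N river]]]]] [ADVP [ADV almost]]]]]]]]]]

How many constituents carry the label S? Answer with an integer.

The S constituents are: [S Noor claimed that that sentence informed Viktor that some storm during me pointed across our river toward no frozen river almost]; [S that sentence informed Viktor that some storm during me pointed across our river toward no frozen river almost]; [S some storm during me pointed across our river toward no frozen river almost]. Total: 3.

3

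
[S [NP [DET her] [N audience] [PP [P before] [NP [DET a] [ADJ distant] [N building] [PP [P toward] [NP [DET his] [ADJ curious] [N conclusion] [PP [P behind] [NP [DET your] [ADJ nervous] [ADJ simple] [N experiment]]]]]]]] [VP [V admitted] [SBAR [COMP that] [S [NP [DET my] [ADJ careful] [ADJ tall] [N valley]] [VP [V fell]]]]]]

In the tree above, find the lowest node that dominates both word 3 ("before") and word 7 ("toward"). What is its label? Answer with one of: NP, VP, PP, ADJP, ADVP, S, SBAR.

PP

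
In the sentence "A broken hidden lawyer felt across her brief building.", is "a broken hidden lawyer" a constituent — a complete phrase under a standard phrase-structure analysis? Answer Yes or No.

Yes

The sequence corresponds to a single NP node — the noun phrase "a broken hidden lawyer".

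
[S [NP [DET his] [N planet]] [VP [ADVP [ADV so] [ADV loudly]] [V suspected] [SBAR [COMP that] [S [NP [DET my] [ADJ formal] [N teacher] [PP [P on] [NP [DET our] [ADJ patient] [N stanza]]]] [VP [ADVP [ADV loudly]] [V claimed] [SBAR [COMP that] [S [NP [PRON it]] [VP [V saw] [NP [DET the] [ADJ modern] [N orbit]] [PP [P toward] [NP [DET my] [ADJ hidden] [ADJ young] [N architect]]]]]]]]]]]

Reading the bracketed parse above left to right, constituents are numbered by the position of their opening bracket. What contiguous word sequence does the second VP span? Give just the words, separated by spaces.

loudly claimed that it saw the modern orbit toward my hidden young architect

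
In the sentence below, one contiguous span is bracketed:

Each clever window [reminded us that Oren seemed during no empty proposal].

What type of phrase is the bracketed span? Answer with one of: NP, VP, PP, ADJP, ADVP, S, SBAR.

VP

"reminded" is the head of the bracketed span, so the span is a verb phrase: VP.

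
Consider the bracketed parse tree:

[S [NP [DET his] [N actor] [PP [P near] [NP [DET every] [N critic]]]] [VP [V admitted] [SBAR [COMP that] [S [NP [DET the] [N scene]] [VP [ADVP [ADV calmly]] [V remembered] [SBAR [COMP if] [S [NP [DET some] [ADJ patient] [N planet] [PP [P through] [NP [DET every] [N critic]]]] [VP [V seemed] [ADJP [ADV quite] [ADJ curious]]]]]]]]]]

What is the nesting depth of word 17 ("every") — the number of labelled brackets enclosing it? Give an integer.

Counting open brackets not yet closed at "every": [S [VP [SBAR [S [VP [SBAR [S [NP [PP [NP [DET = 11.

11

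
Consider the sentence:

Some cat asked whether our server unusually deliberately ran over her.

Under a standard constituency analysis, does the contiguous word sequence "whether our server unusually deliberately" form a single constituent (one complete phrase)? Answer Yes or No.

The smallest constituent containing the whole sequence is the subordinate clause [SBAR whether our server unusually deliberately ran over her], but the sequence is only part of it — it straddles the boundary between complementizer "whether" and clause "our server unusually deliberately ran over her".

No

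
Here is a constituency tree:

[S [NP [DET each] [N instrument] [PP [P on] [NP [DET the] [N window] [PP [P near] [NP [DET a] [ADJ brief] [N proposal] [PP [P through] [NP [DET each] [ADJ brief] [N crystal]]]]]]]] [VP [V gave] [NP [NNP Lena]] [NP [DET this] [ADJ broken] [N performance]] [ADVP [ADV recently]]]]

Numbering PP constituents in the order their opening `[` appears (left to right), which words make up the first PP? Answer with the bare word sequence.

on the window near a brief proposal through each brief crystal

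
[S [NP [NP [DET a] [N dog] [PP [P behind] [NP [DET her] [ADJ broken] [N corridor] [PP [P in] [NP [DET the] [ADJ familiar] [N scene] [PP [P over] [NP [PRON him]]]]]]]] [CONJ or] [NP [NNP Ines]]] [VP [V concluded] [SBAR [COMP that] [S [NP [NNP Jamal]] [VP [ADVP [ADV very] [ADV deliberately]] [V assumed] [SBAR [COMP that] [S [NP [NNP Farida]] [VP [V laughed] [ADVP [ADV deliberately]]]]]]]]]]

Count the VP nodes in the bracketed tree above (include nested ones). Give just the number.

Scanning left to right, an opening `[VP` appears at word positions 15, 18, 23 — 3 in total.

3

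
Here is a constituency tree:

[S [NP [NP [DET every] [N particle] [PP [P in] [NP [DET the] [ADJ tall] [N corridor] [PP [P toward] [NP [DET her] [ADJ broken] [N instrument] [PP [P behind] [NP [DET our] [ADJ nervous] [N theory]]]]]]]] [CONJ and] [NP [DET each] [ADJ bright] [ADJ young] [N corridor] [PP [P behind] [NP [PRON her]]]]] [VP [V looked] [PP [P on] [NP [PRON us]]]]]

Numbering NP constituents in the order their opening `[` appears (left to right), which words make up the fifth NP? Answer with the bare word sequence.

our nervous theory

Opening `[NP` markers occur at word positions 1, 1, 4, 8, 12, 16, 21, 24; the fifth of these opens the constituent [NP our nervous theory].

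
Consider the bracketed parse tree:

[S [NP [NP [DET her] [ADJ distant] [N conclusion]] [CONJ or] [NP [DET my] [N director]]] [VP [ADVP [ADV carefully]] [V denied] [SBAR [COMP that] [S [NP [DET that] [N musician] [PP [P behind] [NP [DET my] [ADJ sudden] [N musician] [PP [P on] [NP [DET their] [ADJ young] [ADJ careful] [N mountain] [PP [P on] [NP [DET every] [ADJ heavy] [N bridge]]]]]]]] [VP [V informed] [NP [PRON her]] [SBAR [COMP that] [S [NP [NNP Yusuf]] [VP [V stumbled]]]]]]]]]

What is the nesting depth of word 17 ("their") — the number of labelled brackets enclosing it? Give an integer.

The word sits inside DET, which is inside NP, inside PP, inside NP, inside PP, inside NP, inside S, inside SBAR, inside VP, inside S — 10 brackets in all.

10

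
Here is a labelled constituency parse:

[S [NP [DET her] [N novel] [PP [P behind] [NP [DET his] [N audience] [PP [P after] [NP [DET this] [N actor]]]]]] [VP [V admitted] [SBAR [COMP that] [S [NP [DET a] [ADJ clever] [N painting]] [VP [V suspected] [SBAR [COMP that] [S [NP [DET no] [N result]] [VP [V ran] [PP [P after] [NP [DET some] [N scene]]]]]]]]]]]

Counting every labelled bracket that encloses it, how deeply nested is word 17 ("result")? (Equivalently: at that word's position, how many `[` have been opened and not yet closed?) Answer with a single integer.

9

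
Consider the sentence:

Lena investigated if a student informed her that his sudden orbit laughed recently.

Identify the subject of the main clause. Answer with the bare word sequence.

The subject of the main clause is the NP immediately before the verb "investigated": "Lena".

Lena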